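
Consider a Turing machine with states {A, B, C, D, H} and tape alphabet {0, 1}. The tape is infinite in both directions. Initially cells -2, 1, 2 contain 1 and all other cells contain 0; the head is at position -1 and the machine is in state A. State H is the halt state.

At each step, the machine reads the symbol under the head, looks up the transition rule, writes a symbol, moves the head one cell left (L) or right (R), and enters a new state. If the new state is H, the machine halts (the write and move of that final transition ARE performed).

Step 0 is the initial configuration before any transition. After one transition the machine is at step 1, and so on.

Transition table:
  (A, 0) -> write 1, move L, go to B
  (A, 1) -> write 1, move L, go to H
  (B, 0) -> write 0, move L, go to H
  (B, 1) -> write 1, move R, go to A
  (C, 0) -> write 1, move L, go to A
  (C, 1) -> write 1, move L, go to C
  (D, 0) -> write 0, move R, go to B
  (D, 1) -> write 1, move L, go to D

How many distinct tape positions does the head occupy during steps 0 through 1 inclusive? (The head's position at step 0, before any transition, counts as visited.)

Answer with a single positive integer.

Step 1: in state A at pos -1, read 0 -> (A,0)->write 1,move L,goto B. Now: state=B, head=-2, tape[-3..3]=0110110 (head:  ^)
Head positions at steps 0..1: starting at -1, distinct positions visited = {-2, -1} -> 2 position(s)

Answer: 2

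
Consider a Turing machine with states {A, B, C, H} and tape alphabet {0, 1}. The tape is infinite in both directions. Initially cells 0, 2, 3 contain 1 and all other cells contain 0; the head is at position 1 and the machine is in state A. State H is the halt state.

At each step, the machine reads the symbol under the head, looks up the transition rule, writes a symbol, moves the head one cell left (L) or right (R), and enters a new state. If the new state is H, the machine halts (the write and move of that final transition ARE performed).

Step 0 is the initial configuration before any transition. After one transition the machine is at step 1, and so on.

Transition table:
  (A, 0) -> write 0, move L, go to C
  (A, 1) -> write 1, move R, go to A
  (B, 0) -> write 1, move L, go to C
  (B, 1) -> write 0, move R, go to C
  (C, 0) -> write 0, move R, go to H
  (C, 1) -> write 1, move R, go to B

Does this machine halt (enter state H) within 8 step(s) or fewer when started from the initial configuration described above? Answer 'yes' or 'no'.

Step 1: in state A at pos 1, read 0 -> (A,0)->write 0,move L,goto C. Now: state=C, head=0, tape[-1..4]=010110 (head:  ^)
Step 2: in state C at pos 0, read 1 -> (C,1)->write 1,move R,goto B. Now: state=B, head=1, tape[-1..4]=010110 (head:   ^)
Step 3: in state B at pos 1, read 0 -> (B,0)->write 1,move L,goto C. Now: state=C, head=0, tape[-1..4]=011110 (head:  ^)
Step 4: in state C at pos 0, read 1 -> (C,1)->write 1,move R,goto B. Now: state=B, head=1, tape[-1..4]=011110 (head:   ^)
Step 5: in state B at pos 1, read 1 -> (B,1)->write 0,move R,goto C. Now: state=C, head=2, tape[-1..4]=010110 (head:    ^)
Step 6: in state C at pos 2, read 1 -> (C,1)->write 1,move R,goto B. Now: state=B, head=3, tape[-1..4]=010110 (head:     ^)
Step 7: in state B at pos 3, read 1 -> (B,1)->write 0,move R,goto C. Now: state=C, head=4, tape[-1..5]=0101000 (head:      ^)
Step 8: in state C at pos 4, read 0 -> (C,0)->write 0,move R,goto H. Now: state=H, head=5, tape[-1..6]=01010000 (head:       ^)
State H reached at step 8; 8 <= 8 -> yes

Answer: yes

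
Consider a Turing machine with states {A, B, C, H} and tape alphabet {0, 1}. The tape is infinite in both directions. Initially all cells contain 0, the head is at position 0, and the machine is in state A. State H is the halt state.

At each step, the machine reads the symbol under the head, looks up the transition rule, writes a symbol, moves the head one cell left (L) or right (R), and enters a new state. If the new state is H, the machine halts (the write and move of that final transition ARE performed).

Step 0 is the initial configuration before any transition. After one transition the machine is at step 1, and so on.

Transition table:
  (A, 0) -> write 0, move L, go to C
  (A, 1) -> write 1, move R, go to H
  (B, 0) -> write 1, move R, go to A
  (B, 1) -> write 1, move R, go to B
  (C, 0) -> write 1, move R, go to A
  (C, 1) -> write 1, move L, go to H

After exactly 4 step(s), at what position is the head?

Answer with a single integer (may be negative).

Step 1: in state A at pos 0, read 0 -> (A,0)->write 0,move L,goto C. Now: state=C, head=-1, tape[-2..1]=0000 (head:  ^)
Step 2: in state C at pos -1, read 0 -> (C,0)->write 1,move R,goto A. Now: state=A, head=0, tape[-2..1]=0100 (head:   ^)
Step 3: in state A at pos 0, read 0 -> (A,0)->write 0,move L,goto C. Now: state=C, head=-1, tape[-2..1]=0100 (head:  ^)
Step 4: in state C at pos -1, read 1 -> (C,1)->write 1,move L,goto H. Now: state=H, head=-2, tape[-3..1]=00100 (head:  ^)

Answer: -2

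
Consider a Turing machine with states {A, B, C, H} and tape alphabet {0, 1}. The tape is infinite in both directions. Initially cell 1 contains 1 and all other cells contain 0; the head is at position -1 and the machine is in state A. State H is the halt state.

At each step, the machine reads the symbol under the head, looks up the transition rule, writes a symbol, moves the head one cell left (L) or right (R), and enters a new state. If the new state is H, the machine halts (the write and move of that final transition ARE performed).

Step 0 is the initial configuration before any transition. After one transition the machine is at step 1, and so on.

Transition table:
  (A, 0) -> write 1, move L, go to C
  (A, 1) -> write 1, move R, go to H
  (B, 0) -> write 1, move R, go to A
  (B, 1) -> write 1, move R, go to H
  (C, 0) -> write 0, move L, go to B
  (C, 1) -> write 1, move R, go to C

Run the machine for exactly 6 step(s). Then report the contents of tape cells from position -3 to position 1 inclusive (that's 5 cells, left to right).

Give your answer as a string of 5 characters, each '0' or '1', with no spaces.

Step 1: in state A at pos -1, read 0 -> (A,0)->write 1,move L,goto C. Now: state=C, head=-2, tape[-3..2]=001010 (head:  ^)
Step 2: in state C at pos -2, read 0 -> (C,0)->write 0,move L,goto B. Now: state=B, head=-3, tape[-4..2]=0001010 (head:  ^)
Step 3: in state B at pos -3, read 0 -> (B,0)->write 1,move R,goto A. Now: state=A, head=-2, tape[-4..2]=0101010 (head:   ^)
Step 4: in state A at pos -2, read 0 -> (A,0)->write 1,move L,goto C. Now: state=C, head=-3, tape[-4..2]=0111010 (head:  ^)
Step 5: in state C at pos -3, read 1 -> (C,1)->write 1,move R,goto C. Now: state=C, head=-2, tape[-4..2]=0111010 (head:   ^)
Step 6: in state C at pos -2, read 1 -> (C,1)->write 1,move R,goto C. Now: state=C, head=-1, tape[-4..2]=0111010 (head:    ^)

Answer: 11101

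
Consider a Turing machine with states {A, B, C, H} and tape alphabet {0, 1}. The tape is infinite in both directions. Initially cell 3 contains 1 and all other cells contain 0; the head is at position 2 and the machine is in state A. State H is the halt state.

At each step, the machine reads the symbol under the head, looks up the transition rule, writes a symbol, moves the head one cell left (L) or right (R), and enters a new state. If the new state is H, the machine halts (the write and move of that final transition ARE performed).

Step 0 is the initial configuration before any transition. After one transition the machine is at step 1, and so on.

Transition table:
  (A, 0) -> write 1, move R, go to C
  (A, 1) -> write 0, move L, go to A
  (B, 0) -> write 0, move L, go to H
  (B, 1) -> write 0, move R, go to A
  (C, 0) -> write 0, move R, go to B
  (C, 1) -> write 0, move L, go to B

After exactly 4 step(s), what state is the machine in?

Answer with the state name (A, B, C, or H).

Step 1: in state A at pos 2, read 0 -> (A,0)->write 1,move R,goto C. Now: state=C, head=3, tape[1..4]=0110 (head:   ^)
Step 2: in state C at pos 3, read 1 -> (C,1)->write 0,move L,goto B. Now: state=B, head=2, tape[1..4]=0100 (head:  ^)
Step 3: in state B at pos 2, read 1 -> (B,1)->write 0,move R,goto A. Now: state=A, head=3, tape[1..4]=0000 (head:   ^)
Step 4: in state A at pos 3, read 0 -> (A,0)->write 1,move R,goto C. Now: state=C, head=4, tape[1..5]=00100 (head:    ^)

Answer: C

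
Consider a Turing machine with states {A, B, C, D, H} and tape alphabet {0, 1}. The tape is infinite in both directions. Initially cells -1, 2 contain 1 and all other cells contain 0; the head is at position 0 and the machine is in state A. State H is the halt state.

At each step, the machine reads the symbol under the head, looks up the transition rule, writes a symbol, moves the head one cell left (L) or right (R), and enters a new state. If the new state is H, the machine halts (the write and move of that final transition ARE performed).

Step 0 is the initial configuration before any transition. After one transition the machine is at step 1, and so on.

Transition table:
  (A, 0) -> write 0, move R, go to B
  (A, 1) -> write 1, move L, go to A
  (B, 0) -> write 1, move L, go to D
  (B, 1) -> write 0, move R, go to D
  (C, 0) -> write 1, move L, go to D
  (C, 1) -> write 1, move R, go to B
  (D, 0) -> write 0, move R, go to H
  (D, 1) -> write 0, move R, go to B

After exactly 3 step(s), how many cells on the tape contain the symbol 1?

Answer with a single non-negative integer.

Step 1: in state A at pos 0, read 0 -> (A,0)->write 0,move R,goto B. Now: state=B, head=1, tape[-2..3]=010010 (head:    ^)
Step 2: in state B at pos 1, read 0 -> (B,0)->write 1,move L,goto D. Now: state=D, head=0, tape[-2..3]=010110 (head:   ^)
Step 3: in state D at pos 0, read 0 -> (D,0)->write 0,move R,goto H. Now: state=H, head=1, tape[-2..3]=010110 (head:    ^)
Cells containing 1 after step 3: {-1, 1, 2} -> 3 cell(s)

Answer: 3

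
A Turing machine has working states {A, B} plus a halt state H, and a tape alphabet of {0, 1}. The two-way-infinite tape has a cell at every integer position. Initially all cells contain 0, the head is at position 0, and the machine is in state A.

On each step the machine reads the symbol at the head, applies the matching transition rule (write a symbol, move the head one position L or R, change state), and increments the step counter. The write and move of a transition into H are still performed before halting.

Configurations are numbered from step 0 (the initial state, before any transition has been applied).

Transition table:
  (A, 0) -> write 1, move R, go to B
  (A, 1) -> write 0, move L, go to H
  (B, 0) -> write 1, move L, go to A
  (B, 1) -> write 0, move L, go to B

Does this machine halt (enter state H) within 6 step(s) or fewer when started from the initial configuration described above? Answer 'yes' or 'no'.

Step 1: in state A at pos 0, read 0 -> (A,0)->write 1,move R,goto B. Now: state=B, head=1, tape[-1..2]=0100 (head:   ^)
Step 2: in state B at pos 1, read 0 -> (B,0)->write 1,move L,goto A. Now: state=A, head=0, tape[-1..2]=0110 (head:  ^)
Step 3: in state A at pos 0, read 1 -> (A,1)->write 0,move L,goto H. Now: state=H, head=-1, tape[-2..2]=00010 (head:  ^)
State H reached at step 3; 3 <= 6 -> yes

Answer: yes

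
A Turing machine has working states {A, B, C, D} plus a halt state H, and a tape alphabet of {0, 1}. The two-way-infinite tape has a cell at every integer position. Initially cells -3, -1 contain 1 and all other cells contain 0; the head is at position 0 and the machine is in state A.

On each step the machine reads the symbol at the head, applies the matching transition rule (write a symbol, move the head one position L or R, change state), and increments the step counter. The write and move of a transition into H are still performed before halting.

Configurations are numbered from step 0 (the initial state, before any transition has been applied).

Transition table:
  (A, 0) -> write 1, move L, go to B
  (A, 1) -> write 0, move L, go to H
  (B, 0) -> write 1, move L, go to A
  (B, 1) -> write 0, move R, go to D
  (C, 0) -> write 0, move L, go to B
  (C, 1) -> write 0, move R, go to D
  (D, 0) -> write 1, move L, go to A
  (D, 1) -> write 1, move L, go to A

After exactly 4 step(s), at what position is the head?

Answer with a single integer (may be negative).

Answer: -2

Derivation:
Step 1: in state A at pos 0, read 0 -> (A,0)->write 1,move L,goto B. Now: state=B, head=-1, tape[-4..1]=010110 (head:    ^)
Step 2: in state B at pos -1, read 1 -> (B,1)->write 0,move R,goto D. Now: state=D, head=0, tape[-4..1]=010010 (head:     ^)
Step 3: in state D at pos 0, read 1 -> (D,1)->write 1,move L,goto A. Now: state=A, head=-1, tape[-4..1]=010010 (head:    ^)
Step 4: in state A at pos -1, read 0 -> (A,0)->write 1,move L,goto B. Now: state=B, head=-2, tape[-4..1]=010110 (head:   ^)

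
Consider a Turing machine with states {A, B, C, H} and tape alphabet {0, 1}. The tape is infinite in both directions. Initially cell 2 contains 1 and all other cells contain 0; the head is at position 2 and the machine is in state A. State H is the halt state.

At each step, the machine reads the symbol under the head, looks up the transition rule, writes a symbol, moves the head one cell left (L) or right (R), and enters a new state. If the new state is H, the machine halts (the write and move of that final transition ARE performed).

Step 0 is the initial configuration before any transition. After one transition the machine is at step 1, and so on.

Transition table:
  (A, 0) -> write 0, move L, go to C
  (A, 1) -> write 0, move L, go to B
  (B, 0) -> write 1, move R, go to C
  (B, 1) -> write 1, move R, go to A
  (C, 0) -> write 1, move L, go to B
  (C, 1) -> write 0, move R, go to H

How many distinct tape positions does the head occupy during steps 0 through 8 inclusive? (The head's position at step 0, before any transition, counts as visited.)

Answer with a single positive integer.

Answer: 2

Derivation:
Step 1: in state A at pos 2, read 1 -> (A,1)->write 0,move L,goto B. Now: state=B, head=1, tape[0..3]=0000 (head:  ^)
Step 2: in state B at pos 1, read 0 -> (B,0)->write 1,move R,goto C. Now: state=C, head=2, tape[0..3]=0100 (head:   ^)
Step 3: in state C at pos 2, read 0 -> (C,0)->write 1,move L,goto B. Now: state=B, head=1, tape[0..3]=0110 (head:  ^)
Step 4: in state B at pos 1, read 1 -> (B,1)->write 1,move R,goto A. Now: state=A, head=2, tape[0..3]=0110 (head:   ^)
Step 5: in state A at pos 2, read 1 -> (A,1)->write 0,move L,goto B. Now: state=B, head=1, tape[0..3]=0100 (head:  ^)
Step 6: in state B at pos 1, read 1 -> (B,1)->write 1,move R,goto A. Now: state=A, head=2, tape[0..3]=0100 (head:   ^)
Step 7: in state A at pos 2, read 0 -> (A,0)->write 0,move L,goto C. Now: state=C, head=1, tape[0..3]=0100 (head:  ^)
Step 8: in state C at pos 1, read 1 -> (C,1)->write 0,move R,goto H. Now: state=H, head=2, tape[0..3]=0000 (head:   ^)
Head positions at steps 0..8: starting at 2, distinct positions visited = {1, 2} -> 2 position(s)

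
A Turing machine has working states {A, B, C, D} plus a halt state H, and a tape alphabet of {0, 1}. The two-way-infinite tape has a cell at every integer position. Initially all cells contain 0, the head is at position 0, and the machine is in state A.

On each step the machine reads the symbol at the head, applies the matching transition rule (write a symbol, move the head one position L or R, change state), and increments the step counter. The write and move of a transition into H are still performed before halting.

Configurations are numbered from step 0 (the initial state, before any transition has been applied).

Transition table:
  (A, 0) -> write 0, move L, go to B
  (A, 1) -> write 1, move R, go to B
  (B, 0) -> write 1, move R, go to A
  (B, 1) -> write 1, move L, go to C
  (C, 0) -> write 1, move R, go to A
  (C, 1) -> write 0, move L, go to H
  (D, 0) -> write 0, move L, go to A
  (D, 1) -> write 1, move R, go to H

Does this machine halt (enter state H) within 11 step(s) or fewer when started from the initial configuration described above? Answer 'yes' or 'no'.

Step 1: in state A at pos 0, read 0 -> (A,0)->write 0,move L,goto B. Now: state=B, head=-1, tape[-2..1]=0000 (head:  ^)
Step 2: in state B at pos -1, read 0 -> (B,0)->write 1,move R,goto A. Now: state=A, head=0, tape[-2..1]=0100 (head:   ^)
Step 3: in state A at pos 0, read 0 -> (A,0)->write 0,move L,goto B. Now: state=B, head=-1, tape[-2..1]=0100 (head:  ^)
Step 4: in state B at pos -1, read 1 -> (B,1)->write 1,move L,goto C. Now: state=C, head=-2, tape[-3..1]=00100 (head:  ^)
Step 5: in state C at pos -2, read 0 -> (C,0)->write 1,move R,goto A. Now: state=A, head=-1, tape[-3..1]=01100 (head:   ^)
Step 6: in state A at pos -1, read 1 -> (A,1)->write 1,move R,goto B. Now: state=B, head=0, tape[-3..1]=01100 (head:    ^)
Step 7: in state B at pos 0, read 0 -> (B,0)->write 1,move R,goto A. Now: state=A, head=1, tape[-3..2]=011100 (head:     ^)
Step 8: in state A at pos 1, read 0 -> (A,0)->write 0,move L,goto B. Now: state=B, head=0, tape[-3..2]=011100 (head:    ^)
Step 9: in state B at pos 0, read 1 -> (B,1)->write 1,move L,goto C. Now: state=C, head=-1, tape[-3..2]=011100 (head:   ^)
Step 10: in state C at pos -1, read 1 -> (C,1)->write 0,move L,goto H. Now: state=H, head=-2, tape[-3..2]=010100 (head:  ^)
State H reached at step 10; 10 <= 11 -> yes

Answer: yes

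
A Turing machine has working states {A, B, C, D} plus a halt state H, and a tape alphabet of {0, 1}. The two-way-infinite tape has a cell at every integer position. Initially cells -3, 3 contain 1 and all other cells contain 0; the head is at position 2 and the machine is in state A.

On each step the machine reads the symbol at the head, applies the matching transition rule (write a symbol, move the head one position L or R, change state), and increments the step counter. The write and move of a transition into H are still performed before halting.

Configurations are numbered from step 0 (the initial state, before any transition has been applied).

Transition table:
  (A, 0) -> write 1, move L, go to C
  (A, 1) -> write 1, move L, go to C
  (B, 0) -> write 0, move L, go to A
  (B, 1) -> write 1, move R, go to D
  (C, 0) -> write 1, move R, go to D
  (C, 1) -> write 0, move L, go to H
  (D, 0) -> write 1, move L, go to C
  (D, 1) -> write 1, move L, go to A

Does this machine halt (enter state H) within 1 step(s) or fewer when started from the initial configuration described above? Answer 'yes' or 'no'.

Answer: no

Derivation:
Step 1: in state A at pos 2, read 0 -> (A,0)->write 1,move L,goto C. Now: state=C, head=1, tape[-4..4]=010000110 (head:      ^)
After 1 step(s): state = C (not H) -> not halted within 1 -> no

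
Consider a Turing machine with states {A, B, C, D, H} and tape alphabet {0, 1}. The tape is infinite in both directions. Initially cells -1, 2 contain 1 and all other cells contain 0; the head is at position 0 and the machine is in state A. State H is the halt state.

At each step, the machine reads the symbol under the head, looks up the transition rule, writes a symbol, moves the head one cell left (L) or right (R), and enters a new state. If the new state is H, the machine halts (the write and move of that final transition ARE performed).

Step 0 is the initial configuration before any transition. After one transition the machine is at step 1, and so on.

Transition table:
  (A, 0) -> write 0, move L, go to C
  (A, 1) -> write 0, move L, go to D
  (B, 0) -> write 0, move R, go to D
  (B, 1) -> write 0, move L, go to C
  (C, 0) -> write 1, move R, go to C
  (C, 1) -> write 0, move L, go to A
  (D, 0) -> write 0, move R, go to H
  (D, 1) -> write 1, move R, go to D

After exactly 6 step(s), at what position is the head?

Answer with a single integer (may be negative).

Step 1: in state A at pos 0, read 0 -> (A,0)->write 0,move L,goto C. Now: state=C, head=-1, tape[-2..3]=010010 (head:  ^)
Step 2: in state C at pos -1, read 1 -> (C,1)->write 0,move L,goto A. Now: state=A, head=-2, tape[-3..3]=0000010 (head:  ^)
Step 3: in state A at pos -2, read 0 -> (A,0)->write 0,move L,goto C. Now: state=C, head=-3, tape[-4..3]=00000010 (head:  ^)
Step 4: in state C at pos -3, read 0 -> (C,0)->write 1,move R,goto C. Now: state=C, head=-2, tape[-4..3]=01000010 (head:   ^)
Step 5: in state C at pos -2, read 0 -> (C,0)->write 1,move R,goto C. Now: state=C, head=-1, tape[-4..3]=01100010 (head:    ^)
Step 6: in state C at pos -1, read 0 -> (C,0)->write 1,move R,goto C. Now: state=C, head=0, tape[-4..3]=01110010 (head:     ^)

Answer: 0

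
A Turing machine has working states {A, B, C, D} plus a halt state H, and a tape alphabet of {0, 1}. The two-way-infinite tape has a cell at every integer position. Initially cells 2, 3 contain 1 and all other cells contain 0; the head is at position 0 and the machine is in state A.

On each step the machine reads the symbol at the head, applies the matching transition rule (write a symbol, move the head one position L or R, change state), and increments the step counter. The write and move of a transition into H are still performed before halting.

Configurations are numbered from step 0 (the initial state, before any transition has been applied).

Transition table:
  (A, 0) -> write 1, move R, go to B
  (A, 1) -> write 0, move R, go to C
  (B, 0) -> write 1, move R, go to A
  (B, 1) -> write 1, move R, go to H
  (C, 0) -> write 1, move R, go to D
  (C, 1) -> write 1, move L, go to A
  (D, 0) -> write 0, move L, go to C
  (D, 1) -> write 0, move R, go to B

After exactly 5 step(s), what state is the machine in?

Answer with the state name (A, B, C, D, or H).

Step 1: in state A at pos 0, read 0 -> (A,0)->write 1,move R,goto B. Now: state=B, head=1, tape[-1..4]=010110 (head:   ^)
Step 2: in state B at pos 1, read 0 -> (B,0)->write 1,move R,goto A. Now: state=A, head=2, tape[-1..4]=011110 (head:    ^)
Step 3: in state A at pos 2, read 1 -> (A,1)->write 0,move R,goto C. Now: state=C, head=3, tape[-1..4]=011010 (head:     ^)
Step 4: in state C at pos 3, read 1 -> (C,1)->write 1,move L,goto A. Now: state=A, head=2, tape[-1..4]=011010 (head:    ^)
Step 5: in state A at pos 2, read 0 -> (A,0)->write 1,move R,goto B. Now: state=B, head=3, tape[-1..4]=011110 (head:     ^)

Answer: B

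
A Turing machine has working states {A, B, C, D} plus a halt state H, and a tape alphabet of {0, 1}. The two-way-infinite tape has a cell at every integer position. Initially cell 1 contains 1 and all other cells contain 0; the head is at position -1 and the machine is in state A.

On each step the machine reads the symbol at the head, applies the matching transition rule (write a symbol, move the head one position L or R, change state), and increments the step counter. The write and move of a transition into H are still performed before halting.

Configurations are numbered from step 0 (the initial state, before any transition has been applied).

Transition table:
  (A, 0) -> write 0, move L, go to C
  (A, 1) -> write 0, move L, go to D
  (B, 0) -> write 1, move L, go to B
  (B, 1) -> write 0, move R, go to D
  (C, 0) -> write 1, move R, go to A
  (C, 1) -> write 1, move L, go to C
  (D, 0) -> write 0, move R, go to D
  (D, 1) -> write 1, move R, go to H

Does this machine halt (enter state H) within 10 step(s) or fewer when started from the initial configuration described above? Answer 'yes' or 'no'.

Answer: yes

Derivation:
Step 1: in state A at pos -1, read 0 -> (A,0)->write 0,move L,goto C. Now: state=C, head=-2, tape[-3..2]=000010 (head:  ^)
Step 2: in state C at pos -2, read 0 -> (C,0)->write 1,move R,goto A. Now: state=A, head=-1, tape[-3..2]=010010 (head:   ^)
Step 3: in state A at pos -1, read 0 -> (A,0)->write 0,move L,goto C. Now: state=C, head=-2, tape[-3..2]=010010 (head:  ^)
Step 4: in state C at pos -2, read 1 -> (C,1)->write 1,move L,goto C. Now: state=C, head=-3, tape[-4..2]=0010010 (head:  ^)
Step 5: in state C at pos -3, read 0 -> (C,0)->write 1,move R,goto A. Now: state=A, head=-2, tape[-4..2]=0110010 (head:   ^)
Step 6: in state A at pos -2, read 1 -> (A,1)->write 0,move L,goto D. Now: state=D, head=-3, tape[-4..2]=0100010 (head:  ^)
Step 7: in state D at pos -3, read 1 -> (D,1)->write 1,move R,goto H. Now: state=H, head=-2, tape[-4..2]=0100010 (head:   ^)
State H reached at step 7; 7 <= 10 -> yes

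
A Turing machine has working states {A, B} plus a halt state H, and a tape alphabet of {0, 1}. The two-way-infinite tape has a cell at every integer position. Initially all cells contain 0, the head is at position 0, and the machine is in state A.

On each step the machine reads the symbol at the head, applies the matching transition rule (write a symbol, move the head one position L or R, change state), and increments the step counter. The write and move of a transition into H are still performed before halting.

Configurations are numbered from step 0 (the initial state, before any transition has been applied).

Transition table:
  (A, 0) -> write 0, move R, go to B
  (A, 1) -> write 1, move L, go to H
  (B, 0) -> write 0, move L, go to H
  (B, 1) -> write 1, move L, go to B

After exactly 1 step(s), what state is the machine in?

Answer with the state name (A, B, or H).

Answer: B

Derivation:
Step 1: in state A at pos 0, read 0 -> (A,0)->write 0,move R,goto B. Now: state=B, head=1, tape[-1..2]=0000 (head:   ^)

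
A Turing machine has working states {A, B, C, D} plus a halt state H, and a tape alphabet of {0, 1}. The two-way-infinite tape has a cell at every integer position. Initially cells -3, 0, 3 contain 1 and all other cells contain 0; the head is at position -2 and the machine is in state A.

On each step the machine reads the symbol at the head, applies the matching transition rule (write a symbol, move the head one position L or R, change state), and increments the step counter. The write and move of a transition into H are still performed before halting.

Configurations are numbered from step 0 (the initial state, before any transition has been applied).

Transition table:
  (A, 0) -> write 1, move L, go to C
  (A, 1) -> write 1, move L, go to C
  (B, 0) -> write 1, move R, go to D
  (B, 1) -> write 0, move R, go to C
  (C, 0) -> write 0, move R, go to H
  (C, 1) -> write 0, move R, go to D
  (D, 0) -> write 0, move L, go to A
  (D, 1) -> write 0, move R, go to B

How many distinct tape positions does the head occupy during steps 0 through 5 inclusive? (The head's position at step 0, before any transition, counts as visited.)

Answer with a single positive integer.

Step 1: in state A at pos -2, read 0 -> (A,0)->write 1,move L,goto C. Now: state=C, head=-3, tape[-4..4]=011010010 (head:  ^)
Step 2: in state C at pos -3, read 1 -> (C,1)->write 0,move R,goto D. Now: state=D, head=-2, tape[-4..4]=001010010 (head:   ^)
Step 3: in state D at pos -2, read 1 -> (D,1)->write 0,move R,goto B. Now: state=B, head=-1, tape[-4..4]=000010010 (head:    ^)
Step 4: in state B at pos -1, read 0 -> (B,0)->write 1,move R,goto D. Now: state=D, head=0, tape[-4..4]=000110010 (head:     ^)
Step 5: in state D at pos 0, read 1 -> (D,1)->write 0,move R,goto B. Now: state=B, head=1, tape[-4..4]=000100010 (head:      ^)
Head positions at steps 0..5: starting at -2, distinct positions visited = {-3, -2, -1, 0, 1} -> 5 position(s)

Answer: 5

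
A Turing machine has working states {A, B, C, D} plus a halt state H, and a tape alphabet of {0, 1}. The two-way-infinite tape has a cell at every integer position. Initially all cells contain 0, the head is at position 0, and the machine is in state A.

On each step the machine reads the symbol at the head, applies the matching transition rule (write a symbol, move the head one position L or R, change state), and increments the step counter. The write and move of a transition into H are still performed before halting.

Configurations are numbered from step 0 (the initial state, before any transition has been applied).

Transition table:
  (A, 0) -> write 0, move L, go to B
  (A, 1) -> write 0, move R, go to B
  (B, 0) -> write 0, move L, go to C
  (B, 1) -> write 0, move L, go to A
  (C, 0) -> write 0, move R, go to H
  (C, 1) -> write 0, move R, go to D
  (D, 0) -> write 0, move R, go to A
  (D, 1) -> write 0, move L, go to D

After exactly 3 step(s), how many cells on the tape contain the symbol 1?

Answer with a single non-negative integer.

Answer: 0

Derivation:
Step 1: in state A at pos 0, read 0 -> (A,0)->write 0,move L,goto B. Now: state=B, head=-1, tape[-2..1]=0000 (head:  ^)
Step 2: in state B at pos -1, read 0 -> (B,0)->write 0,move L,goto C. Now: state=C, head=-2, tape[-3..1]=00000 (head:  ^)
Step 3: in state C at pos -2, read 0 -> (C,0)->write 0,move R,goto H. Now: state=H, head=-1, tape[-3..1]=00000 (head:   ^)
No cell contains 1 after step 3 -> 0 cell(s)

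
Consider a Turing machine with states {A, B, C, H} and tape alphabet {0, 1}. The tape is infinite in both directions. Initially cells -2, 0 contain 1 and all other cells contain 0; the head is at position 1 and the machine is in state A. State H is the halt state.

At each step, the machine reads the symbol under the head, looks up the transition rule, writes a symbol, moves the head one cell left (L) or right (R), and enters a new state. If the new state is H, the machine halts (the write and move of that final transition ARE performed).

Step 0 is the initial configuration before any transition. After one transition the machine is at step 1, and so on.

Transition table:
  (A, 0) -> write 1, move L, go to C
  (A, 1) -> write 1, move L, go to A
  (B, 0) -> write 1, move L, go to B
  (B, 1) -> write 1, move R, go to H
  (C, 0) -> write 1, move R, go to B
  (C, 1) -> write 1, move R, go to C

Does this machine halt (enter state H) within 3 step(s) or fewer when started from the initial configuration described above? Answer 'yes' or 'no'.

Step 1: in state A at pos 1, read 0 -> (A,0)->write 1,move L,goto C. Now: state=C, head=0, tape[-3..2]=010110 (head:    ^)
Step 2: in state C at pos 0, read 1 -> (C,1)->write 1,move R,goto C. Now: state=C, head=1, tape[-3..2]=010110 (head:     ^)
Step 3: in state C at pos 1, read 1 -> (C,1)->write 1,move R,goto C. Now: state=C, head=2, tape[-3..3]=0101100 (head:      ^)
After 3 step(s): state = C (not H) -> not halted within 3 -> no

Answer: no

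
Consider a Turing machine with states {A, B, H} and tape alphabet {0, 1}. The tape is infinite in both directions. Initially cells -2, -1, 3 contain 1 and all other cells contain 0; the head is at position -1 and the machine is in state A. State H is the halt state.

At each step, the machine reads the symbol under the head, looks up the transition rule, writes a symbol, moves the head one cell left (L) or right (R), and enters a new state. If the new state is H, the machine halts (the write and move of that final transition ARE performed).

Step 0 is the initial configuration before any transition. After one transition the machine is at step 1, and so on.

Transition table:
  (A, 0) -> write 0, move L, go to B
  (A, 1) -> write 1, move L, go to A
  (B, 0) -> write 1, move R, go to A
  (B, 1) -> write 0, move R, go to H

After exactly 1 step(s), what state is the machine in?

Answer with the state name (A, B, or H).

Step 1: in state A at pos -1, read 1 -> (A,1)->write 1,move L,goto A. Now: state=A, head=-2, tape[-3..4]=01100010 (head:  ^)

Answer: A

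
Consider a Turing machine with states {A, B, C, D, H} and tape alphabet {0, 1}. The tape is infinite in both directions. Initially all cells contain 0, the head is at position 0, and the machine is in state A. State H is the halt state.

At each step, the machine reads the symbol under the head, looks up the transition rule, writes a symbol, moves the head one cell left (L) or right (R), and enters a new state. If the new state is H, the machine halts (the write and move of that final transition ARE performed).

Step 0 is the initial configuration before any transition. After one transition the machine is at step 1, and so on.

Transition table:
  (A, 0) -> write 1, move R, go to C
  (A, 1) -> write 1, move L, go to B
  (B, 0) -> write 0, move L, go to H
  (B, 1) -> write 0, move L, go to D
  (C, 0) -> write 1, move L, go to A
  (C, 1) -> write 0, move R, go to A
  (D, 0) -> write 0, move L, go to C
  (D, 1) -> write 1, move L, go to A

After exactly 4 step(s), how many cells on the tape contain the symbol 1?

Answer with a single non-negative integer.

Step 1: in state A at pos 0, read 0 -> (A,0)->write 1,move R,goto C. Now: state=C, head=1, tape[-1..2]=0100 (head:   ^)
Step 2: in state C at pos 1, read 0 -> (C,0)->write 1,move L,goto A. Now: state=A, head=0, tape[-1..2]=0110 (head:  ^)
Step 3: in state A at pos 0, read 1 -> (A,1)->write 1,move L,goto B. Now: state=B, head=-1, tape[-2..2]=00110 (head:  ^)
Step 4: in state B at pos -1, read 0 -> (B,0)->write 0,move L,goto H. Now: state=H, head=-2, tape[-3..2]=000110 (head:  ^)
Cells containing 1 after step 4: {0, 1} -> 2 cell(s)

Answer: 2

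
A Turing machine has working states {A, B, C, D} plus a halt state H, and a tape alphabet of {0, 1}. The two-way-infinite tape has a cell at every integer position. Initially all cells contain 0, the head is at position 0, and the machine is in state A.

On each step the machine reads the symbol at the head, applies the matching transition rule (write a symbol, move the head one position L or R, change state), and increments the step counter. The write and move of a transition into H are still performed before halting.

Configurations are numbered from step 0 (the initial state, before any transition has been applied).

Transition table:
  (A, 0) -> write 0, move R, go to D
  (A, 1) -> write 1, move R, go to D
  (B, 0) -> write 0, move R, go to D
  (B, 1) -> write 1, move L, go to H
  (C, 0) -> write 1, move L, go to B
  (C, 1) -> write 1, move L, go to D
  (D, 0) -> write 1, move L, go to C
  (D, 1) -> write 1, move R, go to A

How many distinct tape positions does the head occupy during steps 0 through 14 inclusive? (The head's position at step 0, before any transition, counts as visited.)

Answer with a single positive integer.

Answer: 6

Derivation:
Step 1: in state A at pos 0, read 0 -> (A,0)->write 0,move R,goto D. Now: state=D, head=1, tape[-1..2]=0000 (head:   ^)
Step 2: in state D at pos 1, read 0 -> (D,0)->write 1,move L,goto C. Now: state=C, head=0, tape[-1..2]=0010 (head:  ^)
Step 3: in state C at pos 0, read 0 -> (C,0)->write 1,move L,goto B. Now: state=B, head=-1, tape[-2..2]=00110 (head:  ^)
Step 4: in state B at pos -1, read 0 -> (B,0)->write 0,move R,goto D. Now: state=D, head=0, tape[-2..2]=00110 (head:   ^)
Step 5: in state D at pos 0, read 1 -> (D,1)->write 1,move R,goto A. Now: state=A, head=1, tape[-2..2]=00110 (head:    ^)
Step 6: in state A at pos 1, read 1 -> (A,1)->write 1,move R,goto D. Now: state=D, head=2, tape[-2..3]=001100 (head:     ^)
Step 7: in state D at pos 2, read 0 -> (D,0)->write 1,move L,goto C. Now: state=C, head=1, tape[-2..3]=001110 (head:    ^)
Step 8: in state C at pos 1, read 1 -> (C,1)->write 1,move L,goto D. Now: state=D, head=0, tape[-2..3]=001110 (head:   ^)
Step 9: in state D at pos 0, read 1 -> (D,1)->write 1,move R,goto A. Now: state=A, head=1, tape[-2..3]=001110 (head:    ^)
Step 10: in state A at pos 1, read 1 -> (A,1)->write 1,move R,goto D. Now: state=D, head=2, tape[-2..3]=001110 (head:     ^)
Step 11: in state D at pos 2, read 1 -> (D,1)->write 1,move R,goto A. Now: state=A, head=3, tape[-2..4]=0011100 (head:      ^)
Step 12: in state A at pos 3, read 0 -> (A,0)->write 0,move R,goto D. Now: state=D, head=4, tape[-2..5]=00111000 (head:       ^)
Step 13: in state D at pos 4, read 0 -> (D,0)->write 1,move L,goto C. Now: state=C, head=3, tape[-2..5]=00111010 (head:      ^)
Step 14: in state C at pos 3, read 0 -> (C,0)->write 1,move L,goto B. Now: state=B, head=2, tape[-2..5]=00111110 (head:     ^)
Head positions at steps 0..14: starting at 0, distinct positions visited = {-1, 0, 1, 2, 3, 4} -> 6 position(s)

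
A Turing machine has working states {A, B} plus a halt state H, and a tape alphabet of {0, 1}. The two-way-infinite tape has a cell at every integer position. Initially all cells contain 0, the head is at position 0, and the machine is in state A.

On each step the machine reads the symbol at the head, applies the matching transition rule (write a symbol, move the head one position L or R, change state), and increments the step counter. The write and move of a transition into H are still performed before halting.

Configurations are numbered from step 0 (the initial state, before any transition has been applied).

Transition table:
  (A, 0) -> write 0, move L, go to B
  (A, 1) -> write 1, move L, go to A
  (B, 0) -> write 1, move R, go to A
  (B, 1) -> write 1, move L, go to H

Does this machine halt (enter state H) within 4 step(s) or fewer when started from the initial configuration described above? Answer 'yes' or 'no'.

Step 1: in state A at pos 0, read 0 -> (A,0)->write 0,move L,goto B. Now: state=B, head=-1, tape[-2..1]=0000 (head:  ^)
Step 2: in state B at pos -1, read 0 -> (B,0)->write 1,move R,goto A. Now: state=A, head=0, tape[-2..1]=0100 (head:   ^)
Step 3: in state A at pos 0, read 0 -> (A,0)->write 0,move L,goto B. Now: state=B, head=-1, tape[-2..1]=0100 (head:  ^)
Step 4: in state B at pos -1, read 1 -> (B,1)->write 1,move L,goto H. Now: state=H, head=-2, tape[-3..1]=00100 (head:  ^)
State H reached at step 4; 4 <= 4 -> yes

Answer: yes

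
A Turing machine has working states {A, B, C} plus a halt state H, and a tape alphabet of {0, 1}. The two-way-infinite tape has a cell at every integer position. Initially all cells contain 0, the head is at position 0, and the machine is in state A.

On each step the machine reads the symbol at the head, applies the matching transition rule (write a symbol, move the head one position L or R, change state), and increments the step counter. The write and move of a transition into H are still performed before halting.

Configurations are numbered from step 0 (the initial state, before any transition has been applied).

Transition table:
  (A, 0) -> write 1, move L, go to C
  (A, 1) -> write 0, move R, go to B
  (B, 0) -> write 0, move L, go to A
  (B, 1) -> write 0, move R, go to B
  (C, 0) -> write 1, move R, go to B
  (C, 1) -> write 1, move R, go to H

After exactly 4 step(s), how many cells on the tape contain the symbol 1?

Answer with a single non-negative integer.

Answer: 1

Derivation:
Step 1: in state A at pos 0, read 0 -> (A,0)->write 1,move L,goto C. Now: state=C, head=-1, tape[-2..1]=0010 (head:  ^)
Step 2: in state C at pos -1, read 0 -> (C,0)->write 1,move R,goto B. Now: state=B, head=0, tape[-2..1]=0110 (head:   ^)
Step 3: in state B at pos 0, read 1 -> (B,1)->write 0,move R,goto B. Now: state=B, head=1, tape[-2..2]=01000 (head:    ^)
Step 4: in state B at pos 1, read 0 -> (B,0)->write 0,move L,goto A. Now: state=A, head=0, tape[-2..2]=01000 (head:   ^)
Cells containing 1 after step 4: {-1} -> 1 cell(s)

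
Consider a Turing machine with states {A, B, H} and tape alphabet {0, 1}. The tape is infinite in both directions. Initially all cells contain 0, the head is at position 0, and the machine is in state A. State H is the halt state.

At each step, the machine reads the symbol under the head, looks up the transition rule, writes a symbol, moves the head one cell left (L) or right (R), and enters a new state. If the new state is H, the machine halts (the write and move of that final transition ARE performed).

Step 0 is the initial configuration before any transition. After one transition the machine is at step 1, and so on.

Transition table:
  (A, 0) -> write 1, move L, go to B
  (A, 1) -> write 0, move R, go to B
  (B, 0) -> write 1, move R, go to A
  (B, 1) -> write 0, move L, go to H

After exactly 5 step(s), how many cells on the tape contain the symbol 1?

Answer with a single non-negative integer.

Step 1: in state A at pos 0, read 0 -> (A,0)->write 1,move L,goto B. Now: state=B, head=-1, tape[-2..1]=0010 (head:  ^)
Step 2: in state B at pos -1, read 0 -> (B,0)->write 1,move R,goto A. Now: state=A, head=0, tape[-2..1]=0110 (head:   ^)
Step 3: in state A at pos 0, read 1 -> (A,1)->write 0,move R,goto B. Now: state=B, head=1, tape[-2..2]=01000 (head:    ^)
Step 4: in state B at pos 1, read 0 -> (B,0)->write 1,move R,goto A. Now: state=A, head=2, tape[-2..3]=010100 (head:     ^)
Step 5: in state A at pos 2, read 0 -> (A,0)->write 1,move L,goto B. Now: state=B, head=1, tape[-2..3]=010110 (head:    ^)
Cells containing 1 after step 5: {-1, 1, 2} -> 3 cell(s)

Answer: 3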